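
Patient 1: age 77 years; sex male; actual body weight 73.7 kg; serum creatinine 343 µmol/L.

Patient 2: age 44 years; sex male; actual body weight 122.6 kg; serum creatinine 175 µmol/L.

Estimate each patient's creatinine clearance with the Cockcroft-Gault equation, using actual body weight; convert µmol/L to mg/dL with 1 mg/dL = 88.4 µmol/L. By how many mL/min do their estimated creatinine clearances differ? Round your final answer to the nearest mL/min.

66 mL/min

Patient 1: SCr = 343 / 88.4 = 3.88 mg/dL
Patient 1: CrCl = (140 − 77) × 73.7 / (72 × 3.88) = 4643.1 / 279.36 ≈ 16.6 mL/min
Patient 2: SCr = 175 / 88.4 = 1.98 mg/dL
Patient 2: CrCl = (140 − 44) × 122.6 / (72 × 1.98) = 11769.6 / 142.56 ≈ 82.6 mL/min
|16.6 − 82.6| = 66.0 mL/min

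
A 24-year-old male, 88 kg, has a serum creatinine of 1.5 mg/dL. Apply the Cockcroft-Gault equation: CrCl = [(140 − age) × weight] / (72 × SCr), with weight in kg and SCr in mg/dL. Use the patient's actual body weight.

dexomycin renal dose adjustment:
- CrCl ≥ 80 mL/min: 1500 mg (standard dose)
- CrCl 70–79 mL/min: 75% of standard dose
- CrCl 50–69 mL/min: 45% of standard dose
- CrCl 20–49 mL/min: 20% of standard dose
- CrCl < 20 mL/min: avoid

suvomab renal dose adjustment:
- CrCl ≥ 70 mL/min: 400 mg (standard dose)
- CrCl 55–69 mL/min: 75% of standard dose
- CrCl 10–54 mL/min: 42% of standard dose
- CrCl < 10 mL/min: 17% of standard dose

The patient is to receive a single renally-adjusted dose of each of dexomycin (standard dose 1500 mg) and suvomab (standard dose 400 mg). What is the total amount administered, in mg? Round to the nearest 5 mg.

1900 mg

CrCl = (140 − 24) × 88 / (72 × 1.5) = 10208.0 / 108.00 ≈ 94.5 mL/min
CrCl ≈ 95 mL/min.
dexomycin: ≥ 80 mL/min → 100% of 1500 mg = 1500 mg.
suvomab: ≥ 70 mL/min → 100% of 400 mg = 400 mg.
Total = 1500 + 400 = 1900 mg.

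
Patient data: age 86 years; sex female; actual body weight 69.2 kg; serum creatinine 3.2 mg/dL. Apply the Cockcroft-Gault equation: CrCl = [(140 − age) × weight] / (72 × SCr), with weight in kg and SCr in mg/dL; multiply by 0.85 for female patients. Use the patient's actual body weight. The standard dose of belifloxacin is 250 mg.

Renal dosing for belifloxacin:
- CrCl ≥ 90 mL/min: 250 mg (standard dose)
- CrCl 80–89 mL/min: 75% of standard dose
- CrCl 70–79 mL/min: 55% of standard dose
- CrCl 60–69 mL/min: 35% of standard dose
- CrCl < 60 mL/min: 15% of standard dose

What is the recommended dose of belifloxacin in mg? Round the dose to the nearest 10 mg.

40 mg

CrCl = (140 − 86) × 69.2 / (72 × 3.2) × 0.85 = 3736.8 / 230.40 × 0.85 ≈ 13.8 mL/min
CrCl ≈ 14 mL/min → bracket < 60 mL/min.
15% of 250 mg = 37.5 mg → 40 mg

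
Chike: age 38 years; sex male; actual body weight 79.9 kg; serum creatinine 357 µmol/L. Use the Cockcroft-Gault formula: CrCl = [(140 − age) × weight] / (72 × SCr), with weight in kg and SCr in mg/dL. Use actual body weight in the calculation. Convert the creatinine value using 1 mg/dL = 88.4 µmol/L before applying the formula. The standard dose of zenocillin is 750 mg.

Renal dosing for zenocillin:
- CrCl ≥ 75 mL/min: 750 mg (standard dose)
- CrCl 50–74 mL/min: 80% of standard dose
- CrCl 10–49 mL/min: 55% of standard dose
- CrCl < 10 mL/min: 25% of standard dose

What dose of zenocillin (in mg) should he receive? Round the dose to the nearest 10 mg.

SCr = 357 / 88.4 = 4.038 mg/dL
CrCl = (140 − 38) × 79.9 / (72 × 4.038) = 8149.8 / 290.74 ≈ 28.0 mL/min
CrCl ≈ 28 mL/min → bracket 10–49 mL/min.
55% of 750 mg = 412.5 mg → 410 mg

410 mg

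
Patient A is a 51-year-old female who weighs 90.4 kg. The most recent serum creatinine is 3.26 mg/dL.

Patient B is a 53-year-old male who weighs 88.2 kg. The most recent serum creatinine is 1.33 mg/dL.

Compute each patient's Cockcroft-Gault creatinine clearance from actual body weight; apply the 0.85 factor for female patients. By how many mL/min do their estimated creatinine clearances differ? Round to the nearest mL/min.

Patient A: CrCl = (140 − 51) × 90.4 / (72 × 3.26) × 0.85 = 8045.6 / 234.72 × 0.85 ≈ 29.1 mL/min
Patient B: CrCl = (140 − 53) × 88.2 / (72 × 1.33) = 7673.4 / 95.76 ≈ 80.1 mL/min
|29.1 − 80.1| = 51.0 mL/min

51 mL/min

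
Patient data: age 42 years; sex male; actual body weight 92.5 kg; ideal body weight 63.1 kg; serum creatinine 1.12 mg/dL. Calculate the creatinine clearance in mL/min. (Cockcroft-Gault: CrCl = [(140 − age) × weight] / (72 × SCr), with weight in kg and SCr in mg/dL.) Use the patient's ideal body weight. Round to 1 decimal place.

76.7 mL/min

CrCl = (140 − 42) × 63.1 / (72 × 1.12) = 6183.8 / 80.64 ≈ 76.7 mL/min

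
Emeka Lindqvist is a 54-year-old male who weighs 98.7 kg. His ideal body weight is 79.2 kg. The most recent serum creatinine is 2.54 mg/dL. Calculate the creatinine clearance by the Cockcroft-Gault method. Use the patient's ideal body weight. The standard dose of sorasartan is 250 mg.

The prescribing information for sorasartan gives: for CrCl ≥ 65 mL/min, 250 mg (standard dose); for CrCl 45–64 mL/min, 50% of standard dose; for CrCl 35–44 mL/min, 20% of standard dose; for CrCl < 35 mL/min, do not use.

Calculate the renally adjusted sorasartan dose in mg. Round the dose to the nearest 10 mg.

CrCl = (140 − 54) × 79.2 / (72 × 2.54) = 6811.2 / 182.88 ≈ 37.2 mL/min
CrCl ≈ 37 mL/min → bracket 35–44 mL/min.
20% of 250 mg = 50 mg

50 mg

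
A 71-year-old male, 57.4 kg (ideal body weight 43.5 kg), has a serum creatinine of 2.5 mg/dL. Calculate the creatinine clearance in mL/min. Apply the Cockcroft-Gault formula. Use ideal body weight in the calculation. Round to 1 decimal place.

16.7 mL/min

CrCl = (140 − 71) × 43.5 / (72 × 2.5) = 3001.5 / 180.00 ≈ 16.7 mL/min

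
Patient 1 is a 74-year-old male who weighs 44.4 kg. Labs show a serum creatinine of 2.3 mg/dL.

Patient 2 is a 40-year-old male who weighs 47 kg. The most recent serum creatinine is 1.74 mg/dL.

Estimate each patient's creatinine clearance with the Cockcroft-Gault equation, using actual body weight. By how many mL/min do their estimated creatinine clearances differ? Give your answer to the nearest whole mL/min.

Patient 1: CrCl = (140 − 74) × 44.4 / (72 × 2.3) = 2930.4 / 165.60 ≈ 17.7 mL/min
Patient 2: CrCl = (140 − 40) × 47 / (72 × 1.74) = 4700.0 / 125.28 ≈ 37.5 mL/min
|17.7 − 37.5| = 19.8 mL/min

20 mL/min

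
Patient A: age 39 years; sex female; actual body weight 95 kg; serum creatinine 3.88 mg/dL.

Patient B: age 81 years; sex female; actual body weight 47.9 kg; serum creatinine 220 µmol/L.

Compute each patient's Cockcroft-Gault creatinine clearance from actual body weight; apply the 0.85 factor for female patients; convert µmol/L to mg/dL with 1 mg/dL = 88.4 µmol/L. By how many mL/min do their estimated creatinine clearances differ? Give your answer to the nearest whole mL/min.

Patient A: CrCl = (140 − 39) × 95 / (72 × 3.88) × 0.85 = 9595.0 / 279.36 × 0.85 ≈ 29.2 mL/min
Patient B: SCr = 220 / 88.4 = 2.489 mg/dL
Patient B: CrCl = (140 − 81) × 47.9 / (72 × 2.489) × 0.85 = 2826.1 / 179.21 × 0.85 ≈ 13.4 mL/min
|29.2 − 13.4| = 15.8 mL/min

16 mL/min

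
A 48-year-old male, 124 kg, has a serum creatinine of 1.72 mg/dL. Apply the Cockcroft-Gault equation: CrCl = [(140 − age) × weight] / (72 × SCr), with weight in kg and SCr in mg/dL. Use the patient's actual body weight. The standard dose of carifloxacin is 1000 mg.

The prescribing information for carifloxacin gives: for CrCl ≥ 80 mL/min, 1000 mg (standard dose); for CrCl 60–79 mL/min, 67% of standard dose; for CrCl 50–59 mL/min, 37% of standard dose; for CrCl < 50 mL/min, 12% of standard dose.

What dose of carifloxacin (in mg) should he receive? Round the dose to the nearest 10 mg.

CrCl = (140 − 48) × 124 / (72 × 1.72) = 11408.0 / 123.84 ≈ 92.1 mL/min
CrCl ≈ 92 mL/min → bracket ≥ 80 mL/min.
100% of 1000 mg = 1000 mg

1000 mg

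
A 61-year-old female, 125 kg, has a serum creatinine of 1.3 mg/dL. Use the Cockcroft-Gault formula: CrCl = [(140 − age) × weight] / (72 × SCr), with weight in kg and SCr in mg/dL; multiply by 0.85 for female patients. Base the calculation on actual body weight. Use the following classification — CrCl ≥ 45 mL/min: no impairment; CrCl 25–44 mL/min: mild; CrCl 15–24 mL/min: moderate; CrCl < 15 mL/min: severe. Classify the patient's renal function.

no impairment

CrCl = (140 − 61) × 125 / (72 × 1.3) × 0.85 = 9875.0 / 93.60 × 0.85 ≈ 89.7 mL/min
90 mL/min falls in the 'no impairment' range.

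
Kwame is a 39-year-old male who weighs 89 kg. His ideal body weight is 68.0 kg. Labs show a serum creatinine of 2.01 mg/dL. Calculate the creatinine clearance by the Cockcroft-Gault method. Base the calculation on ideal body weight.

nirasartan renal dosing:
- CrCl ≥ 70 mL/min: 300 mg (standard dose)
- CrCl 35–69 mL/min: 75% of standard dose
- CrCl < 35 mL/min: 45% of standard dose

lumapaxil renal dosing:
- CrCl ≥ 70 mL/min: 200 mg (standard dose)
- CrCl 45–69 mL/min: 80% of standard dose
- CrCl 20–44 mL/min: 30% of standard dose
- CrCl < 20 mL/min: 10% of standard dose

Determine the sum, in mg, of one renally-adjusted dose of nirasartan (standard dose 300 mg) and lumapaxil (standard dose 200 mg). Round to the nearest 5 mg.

385 mg

CrCl = (140 − 39) × 68 / (72 × 2.01) = 6868.0 / 144.72 ≈ 47.5 mL/min
CrCl ≈ 47 mL/min.
nirasartan: 35–69 mL/min → 75% of 300 mg = 225 mg.
lumapaxil: 45–69 mL/min → 80% of 200 mg = 160 mg.
Total = 225 + 160 = 385 mg.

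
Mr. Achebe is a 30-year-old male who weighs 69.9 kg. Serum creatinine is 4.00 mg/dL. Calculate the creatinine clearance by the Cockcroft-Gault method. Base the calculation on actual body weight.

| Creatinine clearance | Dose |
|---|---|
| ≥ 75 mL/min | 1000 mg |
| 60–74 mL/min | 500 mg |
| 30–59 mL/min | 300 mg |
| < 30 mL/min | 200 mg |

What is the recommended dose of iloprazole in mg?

CrCl = (140 − 30) × 69.9 / (72 × 4) = 7689.0 / 288.00 ≈ 26.7 mL/min
CrCl ≈ 27 mL/min → bracket < 30 mL/min.
Dose for this bracket: 200 mg.

200 mg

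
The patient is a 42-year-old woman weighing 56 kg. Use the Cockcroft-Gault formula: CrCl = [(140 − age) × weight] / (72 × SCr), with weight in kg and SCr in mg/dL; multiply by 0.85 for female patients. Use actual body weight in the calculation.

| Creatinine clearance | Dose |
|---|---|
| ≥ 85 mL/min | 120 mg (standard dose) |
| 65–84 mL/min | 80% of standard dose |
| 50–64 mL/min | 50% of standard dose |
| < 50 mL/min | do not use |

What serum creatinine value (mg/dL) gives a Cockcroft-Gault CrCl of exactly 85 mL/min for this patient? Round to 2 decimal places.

Standard dose requires CrCl ≥ 85 mL/min.
Set (140 − 42) × 56 × 0.85 / (72 × SCr) = 85
SCr = (140 − 42) × 56 × 0.85 / (72 × 85) = 0.762 mg/dL

0.76 mg/dL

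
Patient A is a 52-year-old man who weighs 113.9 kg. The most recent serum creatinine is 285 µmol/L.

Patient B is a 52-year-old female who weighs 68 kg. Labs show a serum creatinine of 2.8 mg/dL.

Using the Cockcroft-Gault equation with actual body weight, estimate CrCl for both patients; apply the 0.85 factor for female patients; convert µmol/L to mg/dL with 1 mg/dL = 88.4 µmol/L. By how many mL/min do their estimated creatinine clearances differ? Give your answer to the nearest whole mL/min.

18 mL/min

Patient A: SCr = 285 / 88.4 = 3.224 mg/dL
Patient A: CrCl = (140 − 52) × 113.9 / (72 × 3.224) = 10023.2 / 232.13 ≈ 43.2 mL/min
Patient B: CrCl = (140 − 52) × 68 / (72 × 2.8) × 0.85 = 5984.0 / 201.60 × 0.85 ≈ 25.2 mL/min
|43.2 − 25.2| = 18.0 mL/min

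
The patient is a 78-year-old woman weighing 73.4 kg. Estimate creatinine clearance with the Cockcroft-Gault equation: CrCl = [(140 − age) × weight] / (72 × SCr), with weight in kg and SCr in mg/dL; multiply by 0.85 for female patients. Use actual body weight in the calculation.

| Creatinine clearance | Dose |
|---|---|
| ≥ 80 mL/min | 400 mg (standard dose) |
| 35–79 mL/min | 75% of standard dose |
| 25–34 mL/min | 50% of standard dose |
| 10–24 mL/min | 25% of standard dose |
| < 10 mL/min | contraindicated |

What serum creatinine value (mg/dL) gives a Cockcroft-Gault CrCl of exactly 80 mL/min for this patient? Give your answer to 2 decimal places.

0.67 mg/dL

Standard dose requires CrCl ≥ 80 mL/min.
Set (140 − 78) × 73.4 × 0.85 / (72 × SCr) = 80
SCr = (140 − 78) × 73.4 × 0.85 / (72 × 80) = 0.672 mg/dL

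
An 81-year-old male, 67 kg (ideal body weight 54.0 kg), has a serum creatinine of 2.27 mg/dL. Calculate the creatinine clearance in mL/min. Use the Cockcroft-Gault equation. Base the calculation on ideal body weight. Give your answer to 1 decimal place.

19.5 mL/min

CrCl = (140 − 81) × 54 / (72 × 2.27) = 3186.0 / 163.44 ≈ 19.5 mL/min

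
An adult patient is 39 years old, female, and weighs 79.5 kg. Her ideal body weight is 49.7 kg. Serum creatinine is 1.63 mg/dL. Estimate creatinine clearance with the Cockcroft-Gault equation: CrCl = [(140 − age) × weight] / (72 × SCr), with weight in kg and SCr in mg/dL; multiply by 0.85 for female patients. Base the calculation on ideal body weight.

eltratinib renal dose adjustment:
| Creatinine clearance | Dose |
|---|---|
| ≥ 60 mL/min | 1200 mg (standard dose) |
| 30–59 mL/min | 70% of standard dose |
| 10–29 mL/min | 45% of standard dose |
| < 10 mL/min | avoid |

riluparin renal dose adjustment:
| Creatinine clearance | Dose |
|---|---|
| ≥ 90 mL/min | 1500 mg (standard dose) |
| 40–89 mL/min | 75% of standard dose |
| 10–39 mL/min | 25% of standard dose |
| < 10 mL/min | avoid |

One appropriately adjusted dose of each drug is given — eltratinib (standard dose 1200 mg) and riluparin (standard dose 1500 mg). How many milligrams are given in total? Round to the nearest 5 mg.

CrCl = (140 − 39) × 49.7 / (72 × 1.63) × 0.85 = 5019.7 / 117.36 × 0.85 ≈ 36.4 mL/min
CrCl ≈ 36 mL/min.
eltratinib: 30–59 mL/min → 70% of 1200 mg = 840 mg.
riluparin: 10–39 mL/min → 25% of 1500 mg = 375 mg.
Total = 840 + 375 = 1215 mg.

1215 mg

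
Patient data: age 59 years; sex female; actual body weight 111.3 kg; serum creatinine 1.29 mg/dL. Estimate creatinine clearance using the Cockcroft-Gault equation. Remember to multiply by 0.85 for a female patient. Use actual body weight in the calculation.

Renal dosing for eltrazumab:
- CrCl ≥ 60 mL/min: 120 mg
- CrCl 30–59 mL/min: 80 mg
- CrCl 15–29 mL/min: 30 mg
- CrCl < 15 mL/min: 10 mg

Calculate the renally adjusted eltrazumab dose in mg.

CrCl = (140 − 59) × 111.3 / (72 × 1.29) × 0.85 = 9015.3 / 92.88 × 0.85 ≈ 82.5 mL/min
CrCl ≈ 83 mL/min → bracket ≥ 60 mL/min.
Dose for this bracket: 120 mg.

120 mg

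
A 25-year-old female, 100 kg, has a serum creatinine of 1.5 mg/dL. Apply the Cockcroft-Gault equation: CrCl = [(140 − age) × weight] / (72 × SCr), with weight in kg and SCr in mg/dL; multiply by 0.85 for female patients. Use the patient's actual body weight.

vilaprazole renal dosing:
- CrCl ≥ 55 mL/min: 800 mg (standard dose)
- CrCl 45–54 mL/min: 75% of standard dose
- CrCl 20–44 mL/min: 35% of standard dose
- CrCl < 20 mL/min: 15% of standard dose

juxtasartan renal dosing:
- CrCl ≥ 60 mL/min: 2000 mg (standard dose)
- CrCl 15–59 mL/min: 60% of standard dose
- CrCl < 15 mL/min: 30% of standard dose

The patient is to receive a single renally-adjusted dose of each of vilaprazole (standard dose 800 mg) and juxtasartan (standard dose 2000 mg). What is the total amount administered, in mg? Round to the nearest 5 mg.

CrCl = (140 − 25) × 100 / (72 × 1.5) × 0.85 = 11500.0 / 108.00 × 0.85 ≈ 90.5 mL/min
CrCl ≈ 91 mL/min.
vilaprazole: ≥ 55 mL/min → 100% of 800 mg = 800 mg.
juxtasartan: ≥ 60 mL/min → 100% of 2000 mg = 2000 mg.
Total = 800 + 2000 = 2800 mg.

2800 mg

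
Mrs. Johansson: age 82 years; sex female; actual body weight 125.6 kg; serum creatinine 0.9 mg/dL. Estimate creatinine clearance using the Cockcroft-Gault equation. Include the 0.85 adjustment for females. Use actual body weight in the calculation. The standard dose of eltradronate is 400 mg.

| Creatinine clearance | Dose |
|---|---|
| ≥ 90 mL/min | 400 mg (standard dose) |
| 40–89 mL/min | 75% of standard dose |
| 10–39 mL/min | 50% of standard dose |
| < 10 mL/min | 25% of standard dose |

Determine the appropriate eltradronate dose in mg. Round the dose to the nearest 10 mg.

400 mg

CrCl = (140 − 82) × 125.6 / (72 × 0.9) × 0.85 = 7284.8 / 64.80 × 0.85 ≈ 95.6 mL/min
CrCl ≈ 96 mL/min → bracket ≥ 90 mL/min.
100% of 400 mg = 400 mg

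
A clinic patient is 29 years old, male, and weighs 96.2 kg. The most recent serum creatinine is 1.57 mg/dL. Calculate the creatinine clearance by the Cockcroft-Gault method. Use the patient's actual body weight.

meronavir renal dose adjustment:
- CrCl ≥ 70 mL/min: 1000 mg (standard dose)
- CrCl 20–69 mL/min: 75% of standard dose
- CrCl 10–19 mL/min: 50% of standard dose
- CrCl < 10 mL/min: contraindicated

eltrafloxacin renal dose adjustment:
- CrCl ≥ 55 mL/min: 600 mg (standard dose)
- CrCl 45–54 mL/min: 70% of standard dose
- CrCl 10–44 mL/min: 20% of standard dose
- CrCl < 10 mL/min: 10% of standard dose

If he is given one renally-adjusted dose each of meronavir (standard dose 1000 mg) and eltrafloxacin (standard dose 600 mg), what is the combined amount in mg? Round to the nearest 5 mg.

1600 mg

CrCl = (140 − 29) × 96.2 / (72 × 1.57) = 10678.2 / 113.04 ≈ 94.5 mL/min
CrCl ≈ 94 mL/min.
meronavir: ≥ 70 mL/min → 100% of 1000 mg = 1000 mg.
eltrafloxacin: ≥ 55 mL/min → 100% of 600 mg = 600 mg.
Total = 1000 + 600 = 1600 mg.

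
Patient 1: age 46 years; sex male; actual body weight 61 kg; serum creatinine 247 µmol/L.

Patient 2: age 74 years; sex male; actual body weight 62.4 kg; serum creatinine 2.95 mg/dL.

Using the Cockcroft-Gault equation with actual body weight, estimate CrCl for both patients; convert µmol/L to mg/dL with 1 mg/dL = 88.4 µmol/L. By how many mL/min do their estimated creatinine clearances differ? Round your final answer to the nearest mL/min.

9 mL/min

Patient 1: SCr = 247 / 88.4 = 2.794 mg/dL
Patient 1: CrCl = (140 − 46) × 61 / (72 × 2.794) = 5734.0 / 201.17 ≈ 28.5 mL/min
Patient 2: CrCl = (140 − 74) × 62.4 / (72 × 2.95) = 4118.4 / 212.40 ≈ 19.4 mL/min
|28.5 − 19.4| = 9.1 mL/min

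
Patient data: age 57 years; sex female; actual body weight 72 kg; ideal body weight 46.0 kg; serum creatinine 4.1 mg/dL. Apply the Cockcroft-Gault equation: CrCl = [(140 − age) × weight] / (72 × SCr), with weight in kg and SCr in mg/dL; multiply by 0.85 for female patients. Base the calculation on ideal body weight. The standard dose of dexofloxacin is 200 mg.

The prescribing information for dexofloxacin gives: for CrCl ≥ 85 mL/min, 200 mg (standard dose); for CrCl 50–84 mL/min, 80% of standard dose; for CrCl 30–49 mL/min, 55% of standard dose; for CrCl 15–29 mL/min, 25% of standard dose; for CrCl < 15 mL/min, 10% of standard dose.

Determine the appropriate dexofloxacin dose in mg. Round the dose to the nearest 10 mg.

CrCl = (140 − 57) × 46 / (72 × 4.1) × 0.85 = 3818.0 / 295.20 × 0.85 ≈ 11.0 mL/min
CrCl ≈ 11 mL/min → bracket < 15 mL/min.
10% of 200 mg = 20 mg

20 mg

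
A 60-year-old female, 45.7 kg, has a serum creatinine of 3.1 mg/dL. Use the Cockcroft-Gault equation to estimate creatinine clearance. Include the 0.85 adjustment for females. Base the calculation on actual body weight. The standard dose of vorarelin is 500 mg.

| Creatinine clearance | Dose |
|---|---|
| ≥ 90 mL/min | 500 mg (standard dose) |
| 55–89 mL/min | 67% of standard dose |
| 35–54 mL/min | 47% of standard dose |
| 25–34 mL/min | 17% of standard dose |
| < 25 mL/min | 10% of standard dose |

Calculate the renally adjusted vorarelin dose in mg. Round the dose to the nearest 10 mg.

CrCl = (140 − 60) × 45.7 / (72 × 3.1) × 0.85 = 3656.0 / 223.20 × 0.85 ≈ 13.9 mL/min
CrCl ≈ 14 mL/min → bracket < 25 mL/min.
10% of 500 mg = 50 mg

50 mg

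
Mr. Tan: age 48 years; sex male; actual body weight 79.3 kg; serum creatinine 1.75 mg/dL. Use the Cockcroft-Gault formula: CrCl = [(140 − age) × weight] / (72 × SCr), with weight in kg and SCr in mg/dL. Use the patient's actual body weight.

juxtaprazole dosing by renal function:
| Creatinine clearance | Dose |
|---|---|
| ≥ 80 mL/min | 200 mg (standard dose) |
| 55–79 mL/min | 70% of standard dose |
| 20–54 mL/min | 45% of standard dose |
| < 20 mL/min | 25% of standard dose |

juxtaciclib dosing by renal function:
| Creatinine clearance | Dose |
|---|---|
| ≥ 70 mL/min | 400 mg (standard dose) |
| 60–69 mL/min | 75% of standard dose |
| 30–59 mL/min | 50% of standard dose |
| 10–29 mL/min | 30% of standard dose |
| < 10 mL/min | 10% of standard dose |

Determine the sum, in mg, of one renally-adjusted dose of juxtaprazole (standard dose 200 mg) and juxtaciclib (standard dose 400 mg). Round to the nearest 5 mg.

CrCl = (140 − 48) × 79.3 / (72 × 1.75) = 7295.6 / 126.00 ≈ 57.9 mL/min
CrCl ≈ 58 mL/min.
juxtaprazole: 55–79 mL/min → 70% of 200 mg = 140 mg.
juxtaciclib: 30–59 mL/min → 50% of 400 mg = 200 mg.
Total = 140 + 200 = 340 mg.

340 mg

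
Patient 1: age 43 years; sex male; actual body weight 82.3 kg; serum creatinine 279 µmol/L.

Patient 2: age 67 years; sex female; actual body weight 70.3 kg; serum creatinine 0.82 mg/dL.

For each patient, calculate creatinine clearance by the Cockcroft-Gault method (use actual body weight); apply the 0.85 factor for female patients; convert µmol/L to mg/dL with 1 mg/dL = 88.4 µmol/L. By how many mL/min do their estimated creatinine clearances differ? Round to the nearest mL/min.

Patient 1: SCr = 279 / 88.4 = 3.156 mg/dL
Patient 1: CrCl = (140 − 43) × 82.3 / (72 × 3.156) = 7983.1 / 227.23 ≈ 35.1 mL/min
Patient 2: CrCl = (140 − 67) × 70.3 / (72 × 0.82) × 0.85 = 5131.9 / 59.04 × 0.85 ≈ 73.9 mL/min
|35.1 − 73.9| = 38.8 mL/min

39 mL/min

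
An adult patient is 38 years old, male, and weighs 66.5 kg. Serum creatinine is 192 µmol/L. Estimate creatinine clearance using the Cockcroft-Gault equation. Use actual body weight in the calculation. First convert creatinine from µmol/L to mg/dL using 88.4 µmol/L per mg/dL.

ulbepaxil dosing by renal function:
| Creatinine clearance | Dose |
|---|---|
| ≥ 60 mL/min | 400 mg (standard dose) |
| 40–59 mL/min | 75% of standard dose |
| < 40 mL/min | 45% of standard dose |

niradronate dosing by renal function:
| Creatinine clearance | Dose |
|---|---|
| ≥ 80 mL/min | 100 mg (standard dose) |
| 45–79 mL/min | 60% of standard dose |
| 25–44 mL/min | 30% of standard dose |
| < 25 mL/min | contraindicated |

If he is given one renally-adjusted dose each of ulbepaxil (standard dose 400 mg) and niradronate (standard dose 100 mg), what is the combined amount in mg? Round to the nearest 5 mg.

330 mg

SCr = 192 / 88.4 = 2.172 mg/dL
CrCl = (140 − 38) × 66.5 / (72 × 2.172) = 6783.0 / 156.38 ≈ 43.4 mL/min
CrCl ≈ 43 mL/min.
ulbepaxil: 40–59 mL/min → 75% of 400 mg = 300 mg.
niradronate: 25–44 mL/min → 30% of 100 mg = 30 mg.
Total = 300 + 30 = 330 mg.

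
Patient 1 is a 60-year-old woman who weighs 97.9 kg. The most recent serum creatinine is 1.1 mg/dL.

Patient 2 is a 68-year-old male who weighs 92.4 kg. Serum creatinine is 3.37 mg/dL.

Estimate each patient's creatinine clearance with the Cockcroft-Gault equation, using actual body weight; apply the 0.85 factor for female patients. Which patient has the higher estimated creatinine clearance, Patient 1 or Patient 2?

Patient 1: CrCl = (140 − 60) × 97.9 / (72 × 1.1) × 0.85 = 7832.0 / 79.20 × 0.85 ≈ 84.1 mL/min
Patient 2: CrCl = (140 − 68) × 92.4 / (72 × 3.37) = 6652.8 / 242.64 ≈ 27.4 mL/min
84.1 vs 27.4 mL/min → Patient 1 is higher.

Patient 1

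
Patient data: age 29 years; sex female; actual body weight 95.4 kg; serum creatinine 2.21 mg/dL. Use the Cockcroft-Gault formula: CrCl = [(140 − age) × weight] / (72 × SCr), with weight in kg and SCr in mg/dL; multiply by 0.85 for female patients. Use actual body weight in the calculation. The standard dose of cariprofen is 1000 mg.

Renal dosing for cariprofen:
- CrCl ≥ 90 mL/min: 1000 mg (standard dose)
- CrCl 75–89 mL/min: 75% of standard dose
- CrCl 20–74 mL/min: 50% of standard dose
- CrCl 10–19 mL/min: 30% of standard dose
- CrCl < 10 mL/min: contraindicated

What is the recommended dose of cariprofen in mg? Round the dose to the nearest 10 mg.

500 mg

CrCl = (140 − 29) × 95.4 / (72 × 2.21) × 0.85 = 10589.4 / 159.12 × 0.85 ≈ 56.6 mL/min
CrCl ≈ 57 mL/min → bracket 20–74 mL/min.
50% of 1000 mg = 500 mg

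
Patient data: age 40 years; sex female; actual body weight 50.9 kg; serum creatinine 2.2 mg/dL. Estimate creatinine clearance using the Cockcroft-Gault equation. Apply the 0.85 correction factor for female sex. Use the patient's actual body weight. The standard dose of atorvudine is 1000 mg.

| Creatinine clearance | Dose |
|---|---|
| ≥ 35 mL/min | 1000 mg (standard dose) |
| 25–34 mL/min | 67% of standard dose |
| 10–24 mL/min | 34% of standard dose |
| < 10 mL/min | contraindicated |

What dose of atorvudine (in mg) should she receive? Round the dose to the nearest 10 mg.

670 mg

CrCl = (140 − 40) × 50.9 / (72 × 2.2) × 0.85 = 5090.0 / 158.40 × 0.85 ≈ 27.3 mL/min
CrCl ≈ 27 mL/min → bracket 25–34 mL/min.
67% of 1000 mg = 670 mg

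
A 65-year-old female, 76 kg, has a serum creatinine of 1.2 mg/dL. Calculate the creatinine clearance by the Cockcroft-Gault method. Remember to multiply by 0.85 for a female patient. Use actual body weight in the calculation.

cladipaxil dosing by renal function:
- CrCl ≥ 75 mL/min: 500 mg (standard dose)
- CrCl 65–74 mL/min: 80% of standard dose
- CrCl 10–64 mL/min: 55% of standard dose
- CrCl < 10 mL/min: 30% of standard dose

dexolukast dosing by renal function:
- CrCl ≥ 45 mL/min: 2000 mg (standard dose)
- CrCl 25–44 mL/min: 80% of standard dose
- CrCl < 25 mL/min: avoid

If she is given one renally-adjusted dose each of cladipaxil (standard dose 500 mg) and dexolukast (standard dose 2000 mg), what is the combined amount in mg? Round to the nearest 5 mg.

CrCl = (140 − 65) × 76 / (72 × 1.2) × 0.85 = 5700.0 / 86.40 × 0.85 ≈ 56.1 mL/min
CrCl ≈ 56 mL/min.
cladipaxil: 10–64 mL/min → 55% of 500 mg = 275 mg.
dexolukast: ≥ 45 mL/min → 100% of 2000 mg = 2000 mg.
Total = 275 + 2000 = 2275 mg.

2275 mg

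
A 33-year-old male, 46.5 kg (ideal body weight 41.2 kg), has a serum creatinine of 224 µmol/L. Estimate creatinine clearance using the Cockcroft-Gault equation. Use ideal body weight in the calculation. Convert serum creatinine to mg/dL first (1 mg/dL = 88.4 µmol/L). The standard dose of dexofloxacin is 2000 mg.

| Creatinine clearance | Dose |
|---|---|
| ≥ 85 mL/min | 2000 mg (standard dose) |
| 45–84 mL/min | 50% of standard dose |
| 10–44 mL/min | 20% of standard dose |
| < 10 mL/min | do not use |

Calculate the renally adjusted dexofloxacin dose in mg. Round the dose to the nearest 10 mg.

400 mg

SCr = 224 / 88.4 = 2.534 mg/dL
CrCl = (140 − 33) × 41.2 / (72 × 2.534) = 4408.4 / 182.45 ≈ 24.2 mL/min
CrCl ≈ 24 mL/min → bracket 10–44 mL/min.
20% of 2000 mg = 400 mg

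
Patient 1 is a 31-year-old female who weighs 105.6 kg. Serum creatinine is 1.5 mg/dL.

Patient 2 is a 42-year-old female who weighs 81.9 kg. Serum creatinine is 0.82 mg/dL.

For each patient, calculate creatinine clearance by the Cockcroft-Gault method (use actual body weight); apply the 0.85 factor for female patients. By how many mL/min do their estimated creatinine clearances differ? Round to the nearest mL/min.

Patient 1: CrCl = (140 − 31) × 105.6 / (72 × 1.5) × 0.85 = 11510.4 / 108.00 × 0.85 ≈ 90.6 mL/min
Patient 2: CrCl = (140 − 42) × 81.9 / (72 × 0.82) × 0.85 = 8026.2 / 59.04 × 0.85 ≈ 115.6 mL/min
|90.6 − 115.6| = 25.0 mL/min

25 mL/min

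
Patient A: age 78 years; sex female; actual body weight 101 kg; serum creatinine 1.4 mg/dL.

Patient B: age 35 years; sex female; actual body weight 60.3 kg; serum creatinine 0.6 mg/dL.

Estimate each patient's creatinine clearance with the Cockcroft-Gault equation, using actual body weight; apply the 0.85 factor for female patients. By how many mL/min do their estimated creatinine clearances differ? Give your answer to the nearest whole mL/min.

Patient A: CrCl = (140 − 78) × 101 / (72 × 1.4) × 0.85 = 6262.0 / 100.80 × 0.85 ≈ 52.8 mL/min
Patient B: CrCl = (140 − 35) × 60.3 / (72 × 0.6) × 0.85 = 6331.5 / 43.20 × 0.85 ≈ 124.6 mL/min
|52.8 − 124.6| = 71.8 mL/min

72 mL/min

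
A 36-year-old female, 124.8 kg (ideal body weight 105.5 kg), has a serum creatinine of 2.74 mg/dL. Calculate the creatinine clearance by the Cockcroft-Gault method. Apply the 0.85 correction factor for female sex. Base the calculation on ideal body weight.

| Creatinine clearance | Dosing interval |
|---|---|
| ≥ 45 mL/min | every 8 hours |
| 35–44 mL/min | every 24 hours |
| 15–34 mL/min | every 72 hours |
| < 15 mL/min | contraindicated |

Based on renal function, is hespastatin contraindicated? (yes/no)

no

CrCl = (140 − 36) × 105.5 / (72 × 2.74) × 0.85 = 10972.0 / 197.28 × 0.85 ≈ 47.3 mL/min
CrCl ≈ 47 mL/min, which is ≥ 15 mL/min.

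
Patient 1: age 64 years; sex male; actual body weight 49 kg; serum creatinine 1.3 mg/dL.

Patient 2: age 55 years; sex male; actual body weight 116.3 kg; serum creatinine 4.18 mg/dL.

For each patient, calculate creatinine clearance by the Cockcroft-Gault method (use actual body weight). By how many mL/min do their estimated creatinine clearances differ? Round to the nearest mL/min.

Patient 1: CrCl = (140 − 64) × 49 / (72 × 1.3) = 3724.0 / 93.60 ≈ 39.8 mL/min
Patient 2: CrCl = (140 − 55) × 116.3 / (72 × 4.18) = 9885.5 / 300.96 ≈ 32.8 mL/min
|39.8 − 32.8| = 7.0 mL/min

7 mL/min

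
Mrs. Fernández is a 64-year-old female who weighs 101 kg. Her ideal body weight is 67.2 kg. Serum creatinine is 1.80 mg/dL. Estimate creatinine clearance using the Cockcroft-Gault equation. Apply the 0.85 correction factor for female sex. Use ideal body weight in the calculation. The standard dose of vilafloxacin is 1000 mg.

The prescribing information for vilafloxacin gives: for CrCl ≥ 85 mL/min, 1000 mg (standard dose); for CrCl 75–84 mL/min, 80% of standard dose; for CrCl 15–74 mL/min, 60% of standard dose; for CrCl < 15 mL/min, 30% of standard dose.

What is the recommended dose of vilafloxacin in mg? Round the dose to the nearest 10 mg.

600 mg

CrCl = (140 − 64) × 67.2 / (72 × 1.8) × 0.85 = 5107.2 / 129.60 × 0.85 ≈ 33.5 mL/min
CrCl ≈ 33 mL/min → bracket 15–74 mL/min.
60% of 1000 mg = 600 mg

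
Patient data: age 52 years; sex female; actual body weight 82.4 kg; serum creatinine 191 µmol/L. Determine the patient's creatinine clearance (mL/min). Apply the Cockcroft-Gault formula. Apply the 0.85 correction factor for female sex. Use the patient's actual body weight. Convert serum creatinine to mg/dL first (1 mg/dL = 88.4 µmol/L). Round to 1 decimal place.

39.6 mL/min

SCr = 191 / 88.4 = 2.161 mg/dL
CrCl = (140 − 52) × 82.4 / (72 × 2.161) × 0.85 = 7251.2 / 155.59 × 0.85 ≈ 39.6 mL/min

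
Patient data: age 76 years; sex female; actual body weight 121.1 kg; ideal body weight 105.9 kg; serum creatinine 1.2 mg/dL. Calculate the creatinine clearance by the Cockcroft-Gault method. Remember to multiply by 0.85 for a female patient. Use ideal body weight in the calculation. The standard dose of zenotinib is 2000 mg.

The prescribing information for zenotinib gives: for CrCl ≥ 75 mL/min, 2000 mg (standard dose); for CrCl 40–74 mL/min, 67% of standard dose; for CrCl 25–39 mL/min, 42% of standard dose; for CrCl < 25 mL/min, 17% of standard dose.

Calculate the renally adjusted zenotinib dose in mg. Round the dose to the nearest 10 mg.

1340 mg

CrCl = (140 − 76) × 105.9 / (72 × 1.2) × 0.85 = 6777.6 / 86.40 × 0.85 ≈ 66.7 mL/min
CrCl ≈ 67 mL/min → bracket 40–74 mL/min.
67% of 2000 mg = 1340 mg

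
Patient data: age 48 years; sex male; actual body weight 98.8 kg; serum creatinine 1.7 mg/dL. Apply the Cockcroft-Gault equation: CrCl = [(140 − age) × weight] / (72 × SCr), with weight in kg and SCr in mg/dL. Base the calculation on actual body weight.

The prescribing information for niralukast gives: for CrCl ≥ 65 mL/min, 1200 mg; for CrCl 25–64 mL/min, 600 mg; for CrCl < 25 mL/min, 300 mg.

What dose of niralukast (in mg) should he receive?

CrCl = (140 − 48) × 98.8 / (72 × 1.7) = 9089.6 / 122.40 ≈ 74.3 mL/min
CrCl ≈ 74 mL/min → bracket ≥ 65 mL/min.
Dose for this bracket: 1200 mg.

1200 mg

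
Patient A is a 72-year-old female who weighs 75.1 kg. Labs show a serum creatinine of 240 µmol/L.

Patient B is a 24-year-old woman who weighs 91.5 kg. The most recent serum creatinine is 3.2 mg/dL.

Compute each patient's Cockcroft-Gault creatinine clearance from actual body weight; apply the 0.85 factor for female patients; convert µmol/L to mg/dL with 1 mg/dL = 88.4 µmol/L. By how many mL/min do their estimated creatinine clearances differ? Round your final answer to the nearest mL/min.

Patient A: SCr = 240 / 88.4 = 2.715 mg/dL
Patient A: CrCl = (140 − 72) × 75.1 / (72 × 2.715) × 0.85 = 5106.8 / 195.48 × 0.85 ≈ 22.2 mL/min
Patient B: CrCl = (140 − 24) × 91.5 / (72 × 3.2) × 0.85 = 10614.0 / 230.40 × 0.85 ≈ 39.2 mL/min
|22.2 − 39.2| = 17.0 mL/min

17 mL/min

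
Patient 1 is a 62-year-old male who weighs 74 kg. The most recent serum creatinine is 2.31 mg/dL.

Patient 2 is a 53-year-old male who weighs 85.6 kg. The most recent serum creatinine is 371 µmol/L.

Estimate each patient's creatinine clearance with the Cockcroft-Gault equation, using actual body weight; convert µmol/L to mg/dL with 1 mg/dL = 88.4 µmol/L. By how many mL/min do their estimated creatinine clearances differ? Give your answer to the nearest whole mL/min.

10 mL/min

Patient 1: CrCl = (140 − 62) × 74 / (72 × 2.31) = 5772.0 / 166.32 ≈ 34.7 mL/min
Patient 2: SCr = 371 / 88.4 = 4.197 mg/dL
Patient 2: CrCl = (140 − 53) × 85.6 / (72 × 4.197) = 7447.2 / 302.18 ≈ 24.6 mL/min
|34.7 − 24.6| = 10.1 mL/min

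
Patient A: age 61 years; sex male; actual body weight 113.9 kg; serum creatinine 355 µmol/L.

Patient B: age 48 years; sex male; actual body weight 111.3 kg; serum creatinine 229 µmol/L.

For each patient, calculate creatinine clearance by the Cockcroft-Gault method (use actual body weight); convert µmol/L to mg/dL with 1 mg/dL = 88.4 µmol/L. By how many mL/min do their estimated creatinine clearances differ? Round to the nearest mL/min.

Patient A: SCr = 355 / 88.4 = 4.016 mg/dL
Patient A: CrCl = (140 − 61) × 113.9 / (72 × 4.016) = 8998.1 / 289.15 ≈ 31.1 mL/min
Patient B: SCr = 229 / 88.4 = 2.59 mg/dL
Patient B: CrCl = (140 − 48) × 111.3 / (72 × 2.59) = 10239.6 / 186.48 ≈ 54.9 mL/min
|31.1 − 54.9| = 23.8 mL/min

24 mL/min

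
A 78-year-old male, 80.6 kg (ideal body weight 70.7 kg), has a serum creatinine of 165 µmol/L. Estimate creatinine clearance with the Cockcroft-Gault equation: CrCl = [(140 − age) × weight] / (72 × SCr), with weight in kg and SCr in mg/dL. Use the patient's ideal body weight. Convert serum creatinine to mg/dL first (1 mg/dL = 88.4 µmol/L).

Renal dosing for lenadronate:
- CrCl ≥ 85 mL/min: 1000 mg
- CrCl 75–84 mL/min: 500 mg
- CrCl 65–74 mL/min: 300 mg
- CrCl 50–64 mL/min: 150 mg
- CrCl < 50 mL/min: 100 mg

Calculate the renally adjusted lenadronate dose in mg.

100 mg

SCr = 165 / 88.4 = 1.867 mg/dL
CrCl = (140 − 78) × 70.7 / (72 × 1.867) = 4383.4 / 134.42 ≈ 32.6 mL/min
CrCl ≈ 33 mL/min → bracket < 50 mL/min.
Dose for this bracket: 100 mg.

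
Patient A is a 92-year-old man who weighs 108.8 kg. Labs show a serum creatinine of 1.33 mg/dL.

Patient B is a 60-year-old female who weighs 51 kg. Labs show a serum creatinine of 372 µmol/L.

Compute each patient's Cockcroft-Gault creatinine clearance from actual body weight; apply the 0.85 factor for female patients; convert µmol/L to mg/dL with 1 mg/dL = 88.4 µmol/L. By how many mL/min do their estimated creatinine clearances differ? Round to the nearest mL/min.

Patient A: CrCl = (140 − 92) × 108.8 / (72 × 1.33) = 5222.4 / 95.76 ≈ 54.5 mL/min
Patient B: SCr = 372 / 88.4 = 4.208 mg/dL
Patient B: CrCl = (140 − 60) × 51 / (72 × 4.208) × 0.85 = 4080.0 / 302.98 × 0.85 ≈ 11.4 mL/min
|54.5 − 11.4| = 43.1 mL/min

43 mL/min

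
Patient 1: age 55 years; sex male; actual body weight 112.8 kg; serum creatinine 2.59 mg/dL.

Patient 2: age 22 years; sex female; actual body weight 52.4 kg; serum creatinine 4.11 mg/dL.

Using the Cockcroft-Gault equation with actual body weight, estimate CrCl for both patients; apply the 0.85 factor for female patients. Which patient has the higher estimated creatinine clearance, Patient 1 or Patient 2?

Patient 1: CrCl = (140 − 55) × 112.8 / (72 × 2.59) = 9588.0 / 186.48 ≈ 51.4 mL/min
Patient 2: CrCl = (140 − 22) × 52.4 / (72 × 4.11) × 0.85 = 6183.2 / 295.92 × 0.85 ≈ 17.8 mL/min
51.4 vs 17.8 mL/min → Patient 1 is higher.

Patient 1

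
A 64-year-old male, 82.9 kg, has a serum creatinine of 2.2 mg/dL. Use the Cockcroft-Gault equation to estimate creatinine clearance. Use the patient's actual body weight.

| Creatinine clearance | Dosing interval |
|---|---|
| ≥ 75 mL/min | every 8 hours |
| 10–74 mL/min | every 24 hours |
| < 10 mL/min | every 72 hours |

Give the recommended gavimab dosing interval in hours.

every 24 hours

CrCl = (140 − 64) × 82.9 / (72 × 2.2) = 6300.4 / 158.40 ≈ 39.8 mL/min
CrCl ≈ 40 mL/min → bracket 10–74 mL/min → every 24 hours.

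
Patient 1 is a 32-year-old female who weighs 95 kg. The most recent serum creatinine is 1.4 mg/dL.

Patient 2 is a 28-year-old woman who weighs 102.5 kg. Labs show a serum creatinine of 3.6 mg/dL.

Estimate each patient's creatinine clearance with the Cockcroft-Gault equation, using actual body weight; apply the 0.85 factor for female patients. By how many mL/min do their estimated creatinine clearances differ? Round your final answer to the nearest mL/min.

Patient 1: CrCl = (140 − 32) × 95 / (72 × 1.4) × 0.85 = 10260.0 / 100.80 × 0.85 ≈ 86.5 mL/min
Patient 2: CrCl = (140 − 28) × 102.5 / (72 × 3.6) × 0.85 = 11480.0 / 259.20 × 0.85 ≈ 37.6 mL/min
|86.5 − 37.6| = 48.9 mL/min

49 mL/min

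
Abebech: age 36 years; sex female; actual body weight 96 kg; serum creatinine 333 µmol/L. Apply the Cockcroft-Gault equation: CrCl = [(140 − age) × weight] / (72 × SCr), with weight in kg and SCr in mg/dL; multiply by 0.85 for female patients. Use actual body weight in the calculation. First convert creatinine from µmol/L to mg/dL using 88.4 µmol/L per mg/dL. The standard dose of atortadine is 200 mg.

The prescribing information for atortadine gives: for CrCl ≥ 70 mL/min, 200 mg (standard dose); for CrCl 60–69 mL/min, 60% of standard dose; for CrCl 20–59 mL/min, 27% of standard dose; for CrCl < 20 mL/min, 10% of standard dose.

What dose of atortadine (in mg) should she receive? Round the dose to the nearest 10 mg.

SCr = 333 / 88.4 = 3.767 mg/dL
CrCl = (140 − 36) × 96 / (72 × 3.767) × 0.85 = 9984.0 / 271.22 × 0.85 ≈ 31.3 mL/min
CrCl ≈ 31 mL/min → bracket 20–59 mL/min.
27% of 200 mg = 54 mg → 50 mg

50 mg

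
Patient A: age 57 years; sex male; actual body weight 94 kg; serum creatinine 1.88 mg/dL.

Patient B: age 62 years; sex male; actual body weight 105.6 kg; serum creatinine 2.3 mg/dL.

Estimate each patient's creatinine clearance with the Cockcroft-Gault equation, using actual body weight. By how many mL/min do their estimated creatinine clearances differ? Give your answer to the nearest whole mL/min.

8 mL/min

Patient A: CrCl = (140 − 57) × 94 / (72 × 1.88) = 7802.0 / 135.36 ≈ 57.6 mL/min
Patient B: CrCl = (140 − 62) × 105.6 / (72 × 2.3) = 8236.8 / 165.60 ≈ 49.7 mL/min
|57.6 − 49.7| = 7.9 mL/min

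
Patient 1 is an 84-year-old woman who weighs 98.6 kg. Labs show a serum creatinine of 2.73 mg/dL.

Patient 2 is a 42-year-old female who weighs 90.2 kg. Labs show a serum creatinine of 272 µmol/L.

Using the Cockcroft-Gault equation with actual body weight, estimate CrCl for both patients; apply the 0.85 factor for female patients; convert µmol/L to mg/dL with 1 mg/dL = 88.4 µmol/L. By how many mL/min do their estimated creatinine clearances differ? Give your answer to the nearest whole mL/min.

Patient 1: CrCl = (140 − 84) × 98.6 / (72 × 2.73) × 0.85 = 5521.6 / 196.56 × 0.85 ≈ 23.9 mL/min
Patient 2: SCr = 272 / 88.4 = 3.077 mg/dL
Patient 2: CrCl = (140 − 42) × 90.2 / (72 × 3.077) × 0.85 = 8839.6 / 221.54 × 0.85 ≈ 33.9 mL/min
|23.9 − 33.9| = 10.0 mL/min

10 mL/min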